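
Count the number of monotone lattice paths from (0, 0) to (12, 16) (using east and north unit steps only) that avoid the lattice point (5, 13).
Number of paths = 29393595

Total paths from (0, 0) to (12, 16): C(28, 12) = 30421755. Paths through (5, 13): (paths (0, 0) → (5, 13)) × (paths (5, 13) → (12, 16)) = C(18, 5) · C(10, 7) = 8568 · 120 = 1028160. Avoidance count = 30421755 − 1028160 = 29393595.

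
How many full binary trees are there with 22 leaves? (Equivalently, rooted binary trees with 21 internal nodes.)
C_21 = 24466267020

These full binary trees are counted by the Catalan number C_n = (1/(n + 1)) · C(2n, n). For n = 21: C_21 = (1/22) · C(42, 21) = 538257874440/22 = 24466267020.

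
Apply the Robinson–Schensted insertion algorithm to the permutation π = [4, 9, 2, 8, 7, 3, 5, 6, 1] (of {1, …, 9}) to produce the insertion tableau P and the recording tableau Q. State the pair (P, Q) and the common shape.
P = [1, 3, 5, 6] / [2, 7] / [4] / [8] / [9];  Q = [1, 2, 7, 8] / [3, 4] / [5] / [6] / [9];  common shape = (4, 2, 1, 1, 1)

Row-insert the values π_1, π_2, … into P one at a time, bumping the leftmost entry strictly greater than the inserted value down to the next row. The recording tableau Q records, in position (i, j), the step at which that cell was added to P.
  Insert 4 (step 1): P = [4];  Q = [1]
  Insert 9 (step 2): P = [4, 9];  Q = [1, 2]
  Insert 2 (step 3): P = [2, 9] / [4];  Q = [1, 2] / [3]
  Insert 8 (step 4): P = [2, 8] / [4, 9];  Q = [1, 2] / [3, 4]
  Insert 7 (step 5): P = [2, 7] / [4, 8] / [9];  Q = [1, 2] / [3, 4] / [5]
  Insert 3 (step 6): P = [2, 3] / [4, 7] / [8] / [9];  Q = [1, 2] / [3, 4] / [5] / [6]
  Insert 5 (step 7): P = [2, 3, 5] / [4, 7] / [8] / [9];  Q = [1, 2, 7] / [3, 4] / [5] / [6]
  Insert 6 (step 8): P = [2, 3, 5, 6] / [4, 7] / [8] / [9];  Q = [1, 2, 7, 8] / [3, 4] / [5] / [6]
  Insert 1 (step 9): P = [1, 3, 5, 6] / [2, 7] / [4] / [8] / [9];  Q = [1, 2, 7, 8] / [3, 4] / [5] / [6] / [9]
Final shape: (4, 2, 1, 1, 1).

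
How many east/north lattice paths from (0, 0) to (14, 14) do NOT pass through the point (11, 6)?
Number of paths = 38074560

Total paths from (0, 0) to (14, 14): C(28, 14) = 40116600. Paths through (11, 6): (paths (0, 0) → (11, 6)) × (paths (11, 6) → (14, 14)) = C(17, 11) · C(11, 3) = 12376 · 165 = 2042040. Avoidance count = 40116600 − 2042040 = 38074560.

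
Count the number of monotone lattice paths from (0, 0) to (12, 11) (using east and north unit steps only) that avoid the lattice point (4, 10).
Number of paths = 1343069

Total paths from (0, 0) to (12, 11): C(23, 12) = 1352078. Paths through (4, 10): (paths (0, 0) → (4, 10)) × (paths (4, 10) → (12, 11)) = C(14, 4) · C(9, 8) = 1001 · 9 = 9009. Avoidance count = 1352078 − 9009 = 1343069.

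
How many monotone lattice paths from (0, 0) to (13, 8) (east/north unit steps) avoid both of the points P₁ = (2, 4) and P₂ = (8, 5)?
Number of paths = 116823

Inclusion–exclusion. Total paths: C(21, 13) = 203490. Through P₁: C(6, 2)·C(15, 11) = 20475. Through P₂: C(13, 8)·C(8, 5) = 72072. Since P₁ is strictly southwest of P₂, a monotone path through both must visit P₁ then P₂; paths through both = C(6, 2)·C(7, 6)·C(8, 5) = 5880. Avoid both = 203490 − 20475 − 72072 + 5880 = 116823.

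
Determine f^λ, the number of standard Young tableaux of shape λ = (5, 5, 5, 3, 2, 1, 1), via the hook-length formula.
# SYT of shape (5, 5, 5, 3, 2, 1, 1) = 1357956600

Hook-length formula: f^λ = n! / Π hook(c), product over all cells c of the Young diagram. For λ = (5, 5, 5, 3, 2, 1, 1), n = 22 boxes. Hook lengths by row (left-to-right, top-to-bottom): [11, 8, 6, 4, 3]; [10, 7, 5, 3, 2]; [9, 6, 4, 2, 1]; [6, 3, 1]; [4, 1]; [2]; [1]. Product of hooks = 827714764800. So f^λ = 22! / 827714764800 = 1124000727777607680000 / 827714764800 = 1357956600.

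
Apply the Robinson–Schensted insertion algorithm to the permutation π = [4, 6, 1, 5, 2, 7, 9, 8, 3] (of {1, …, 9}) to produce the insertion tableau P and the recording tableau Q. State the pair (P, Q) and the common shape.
P = [1, 2, 3, 8] / [4, 5, 7] / [6, 9];  Q = [1, 2, 6, 7] / [3, 4, 8] / [5, 9];  common shape = (4, 3, 2)

Row-insert the values π_1, π_2, … into P one at a time, bumping the leftmost entry strictly greater than the inserted value down to the next row. The recording tableau Q records, in position (i, j), the step at which that cell was added to P.
  Insert 4 (step 1): P = [4];  Q = [1]
  Insert 6 (step 2): P = [4, 6];  Q = [1, 2]
  Insert 1 (step 3): P = [1, 6] / [4];  Q = [1, 2] / [3]
  Insert 5 (step 4): P = [1, 5] / [4, 6];  Q = [1, 2] / [3, 4]
  Insert 2 (step 5): P = [1, 2] / [4, 5] / [6];  Q = [1, 2] / [3, 4] / [5]
  Insert 7 (step 6): P = [1, 2, 7] / [4, 5] / [6];  Q = [1, 2, 6] / [3, 4] / [5]
  Insert 9 (step 7): P = [1, 2, 7, 9] / [4, 5] / [6];  Q = [1, 2, 6, 7] / [3, 4] / [5]
  Insert 8 (step 8): P = [1, 2, 7, 8] / [4, 5, 9] / [6];  Q = [1, 2, 6, 7] / [3, 4, 8] / [5]
  Insert 3 (step 9): P = [1, 2, 3, 8] / [4, 5, 7] / [6, 9];  Q = [1, 2, 6, 7] / [3, 4, 8] / [5, 9]
Final shape: (4, 3, 2).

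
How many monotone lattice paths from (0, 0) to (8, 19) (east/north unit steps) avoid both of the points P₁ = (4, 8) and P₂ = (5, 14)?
Number of paths = 1087272

Inclusion–exclusion. Total paths: C(27, 8) = 2220075. Through P₁: C(12, 4)·C(15, 4) = 675675. Through P₂: C(19, 5)·C(8, 3) = 651168. Since P₁ is strictly southwest of P₂, a monotone path through both must visit P₁ then P₂; paths through both = C(12, 4)·C(7, 1)·C(8, 3) = 194040. Avoid both = 2220075 − 675675 − 651168 + 194040 = 1087272.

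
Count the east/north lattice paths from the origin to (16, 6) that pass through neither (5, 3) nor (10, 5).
Number of paths = 41440

Inclusion–exclusion. Total paths: C(22, 16) = 74613. Through P₁: C(8, 5)·C(14, 11) = 20384. Through P₂: C(15, 10)·C(7, 6) = 21021. Since P₁ is strictly southwest of P₂, a monotone path through both must visit P₁ then P₂; paths through both = C(8, 5)·C(7, 5)·C(7, 6) = 8232. Avoid both = 74613 − 20384 − 21021 + 8232 = 41440.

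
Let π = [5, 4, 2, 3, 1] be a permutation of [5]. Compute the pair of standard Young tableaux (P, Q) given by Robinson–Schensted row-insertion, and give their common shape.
P = [1, 3] / [2] / [4] / [5];  Q = [1, 4] / [2] / [3] / [5];  common shape = (2, 1, 1, 1)

Row-insert the values π_1, π_2, … into P one at a time, bumping the leftmost entry strictly greater than the inserted value down to the next row. The recording tableau Q records, in position (i, j), the step at which that cell was added to P.
  Insert 5 (step 1): P = [5];  Q = [1]
  Insert 4 (step 2): P = [4] / [5];  Q = [1] / [2]
  Insert 2 (step 3): P = [2] / [4] / [5];  Q = [1] / [2] / [3]
  Insert 3 (step 4): P = [2, 3] / [4] / [5];  Q = [1, 4] / [2] / [3]
  Insert 1 (step 5): P = [1, 3] / [2] / [4] / [5];  Q = [1, 4] / [2] / [3] / [5]
Final shape: (2, 1, 1, 1).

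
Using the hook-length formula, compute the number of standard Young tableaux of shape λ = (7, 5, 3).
# SYT of shape (7, 5, 3) = 45045

Hook-length formula: f^λ = n! / Π hook(c), product over all cells c of the Young diagram. For λ = (7, 5, 3), n = 15 boxes. Hook lengths by row (left-to-right, top-to-bottom): [9, 8, 7, 5, 4, 2, 1]; [6, 5, 4, 2, 1]; [3, 2, 1]. Product of hooks = 29030400. So f^λ = 15! / 29030400 = 1307674368000 / 29030400 = 45045.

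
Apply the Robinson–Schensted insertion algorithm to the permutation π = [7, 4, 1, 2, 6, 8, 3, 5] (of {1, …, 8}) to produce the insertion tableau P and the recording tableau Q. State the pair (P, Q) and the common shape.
P = [1, 2, 3, 5] / [4, 6, 8] / [7];  Q = [1, 4, 5, 6] / [2, 7, 8] / [3];  common shape = (4, 3, 1)

Row-insert the values π_1, π_2, … into P one at a time, bumping the leftmost entry strictly greater than the inserted value down to the next row. The recording tableau Q records, in position (i, j), the step at which that cell was added to P.
  Insert 7 (step 1): P = [7];  Q = [1]
  Insert 4 (step 2): P = [4] / [7];  Q = [1] / [2]
  Insert 1 (step 3): P = [1] / [4] / [7];  Q = [1] / [2] / [3]
  Insert 2 (step 4): P = [1, 2] / [4] / [7];  Q = [1, 4] / [2] / [3]
  Insert 6 (step 5): P = [1, 2, 6] / [4] / [7];  Q = [1, 4, 5] / [2] / [3]
  Insert 8 (step 6): P = [1, 2, 6, 8] / [4] / [7];  Q = [1, 4, 5, 6] / [2] / [3]
  Insert 3 (step 7): P = [1, 2, 3, 8] / [4, 6] / [7];  Q = [1, 4, 5, 6] / [2, 7] / [3]
  Insert 5 (step 8): P = [1, 2, 3, 5] / [4, 6, 8] / [7];  Q = [1, 4, 5, 6] / [2, 7, 8] / [3]
Final shape: (4, 3, 1).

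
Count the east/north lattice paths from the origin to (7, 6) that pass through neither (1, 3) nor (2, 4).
Number of paths = 1233

Inclusion–exclusion. Total paths: C(13, 7) = 1716. Through P₁: C(4, 1)·C(9, 6) = 336. Through P₂: C(6, 2)·C(7, 5) = 315. Since P₁ is strictly southwest of P₂, a monotone path through both must visit P₁ then P₂; paths through both = C(4, 1)·C(2, 1)·C(7, 5) = 168. Avoid both = 1716 − 336 − 315 + 168 = 1233.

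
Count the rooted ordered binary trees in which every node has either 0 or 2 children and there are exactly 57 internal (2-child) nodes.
C_57 = 26700952856774851904245220912664

These full binary trees are counted by the Catalan number C_n = (1/(n + 1)) · C(2n, n). For n = 57: C_57 = (1/58) · C(114, 57) = 1548655265692941410446222812934512/58 = 26700952856774851904245220912664.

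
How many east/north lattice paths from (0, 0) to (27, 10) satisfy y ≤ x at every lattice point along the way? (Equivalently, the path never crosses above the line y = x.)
Number of paths = 223926516

By the reflection principle (André's argument), the number of monotone paths to (27, 10) with n ≤ m that never go above y = x is C(37, 27) − C(37, 28) = 348330136 − 124403620 = 223926516.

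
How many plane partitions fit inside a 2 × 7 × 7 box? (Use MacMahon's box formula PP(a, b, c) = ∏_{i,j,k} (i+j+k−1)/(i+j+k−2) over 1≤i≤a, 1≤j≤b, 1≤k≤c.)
PP(2, 7, 7) = 2760615

Evaluate the triple product over i = 1..2, j = 1..7, k = 1..7. The factors are (2/1) · (3/2) · (4/3) · (5/4) · (6/5) · (7/6) · (8/7) · (3/2) · … (98 factors total). The numerators and denominators telescope so the product is an integer; carrying out the multiplication exactly gives PP(2, 7, 7) = 2760615.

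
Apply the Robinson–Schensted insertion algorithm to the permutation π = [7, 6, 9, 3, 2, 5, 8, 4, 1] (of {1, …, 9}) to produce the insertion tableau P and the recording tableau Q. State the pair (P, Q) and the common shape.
P = [1, 4, 8] / [2, 5] / [3, 9] / [6] / [7];  Q = [1, 3, 7] / [2, 6] / [4, 8] / [5] / [9];  common shape = (3, 2, 2, 1, 1)

Row-insert the values π_1, π_2, … into P one at a time, bumping the leftmost entry strictly greater than the inserted value down to the next row. The recording tableau Q records, in position (i, j), the step at which that cell was added to P.
  Insert 7 (step 1): P = [7];  Q = [1]
  Insert 6 (step 2): P = [6] / [7];  Q = [1] / [2]
  Insert 9 (step 3): P = [6, 9] / [7];  Q = [1, 3] / [2]
  Insert 3 (step 4): P = [3, 9] / [6] / [7];  Q = [1, 3] / [2] / [4]
  Insert 2 (step 5): P = [2, 9] / [3] / [6] / [7];  Q = [1, 3] / [2] / [4] / [5]
  Insert 5 (step 6): P = [2, 5] / [3, 9] / [6] / [7];  Q = [1, 3] / [2, 6] / [4] / [5]
  Insert 8 (step 7): P = [2, 5, 8] / [3, 9] / [6] / [7];  Q = [1, 3, 7] / [2, 6] / [4] / [5]
  Insert 4 (step 8): P = [2, 4, 8] / [3, 5] / [6, 9] / [7];  Q = [1, 3, 7] / [2, 6] / [4, 8] / [5]
  Insert 1 (step 9): P = [1, 4, 8] / [2, 5] / [3, 9] / [6] / [7];  Q = [1, 3, 7] / [2, 6] / [4, 8] / [5] / [9]
Final shape: (3, 2, 2, 1, 1).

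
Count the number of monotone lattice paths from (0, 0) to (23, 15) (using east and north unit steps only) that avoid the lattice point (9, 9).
Number of paths = 13586775360

Total paths from (0, 0) to (23, 15): C(38, 23) = 15471286560. Paths through (9, 9): (paths (0, 0) → (9, 9)) × (paths (9, 9) → (23, 15)) = C(18, 9) · C(20, 14) = 48620 · 38760 = 1884511200. Avoidance count = 15471286560 − 1884511200 = 13586775360.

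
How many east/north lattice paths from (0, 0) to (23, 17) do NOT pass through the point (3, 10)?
Number of paths = 88478402220

Total paths from (0, 0) to (23, 17): C(40, 23) = 88732378800. Paths through (3, 10): (paths (0, 0) → (3, 10)) × (paths (3, 10) → (23, 17)) = C(13, 3) · C(27, 20) = 286 · 888030 = 253976580. Avoidance count = 88732378800 − 253976580 = 88478402220.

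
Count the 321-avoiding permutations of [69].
C_69 = 337485502510215975556783793455058624700

These 321-avoiding permutations are counted by the Catalan number C_n = (1/(n + 1)) · C(2n, n). For n = 69: C_69 = (1/70) · C(138, 69) = 23623985175715118288974865541854103729000/70 = 337485502510215975556783793455058624700.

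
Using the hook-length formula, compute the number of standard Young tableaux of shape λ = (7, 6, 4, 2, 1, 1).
# SYT of shape (7, 6, 4, 2, 1, 1) = 748261800

Hook-length formula: f^λ = n! / Π hook(c), product over all cells c of the Young diagram. For λ = (7, 6, 4, 2, 1, 1), n = 21 boxes. Hook lengths by row (left-to-right, top-to-bottom): [12, 9, 7, 6, 4, 3, 1]; [10, 7, 5, 4, 2, 1]; [7, 4, 2, 1]; [4, 1]; [2]; [1]. Product of hooks = 68279500800. So f^λ = 21! / 68279500800 = 51090942171709440000 / 68279500800 = 748261800.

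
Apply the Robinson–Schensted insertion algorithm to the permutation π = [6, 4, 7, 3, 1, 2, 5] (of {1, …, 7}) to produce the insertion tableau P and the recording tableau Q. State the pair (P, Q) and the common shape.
P = [1, 2, 5] / [3, 7] / [4] / [6];  Q = [1, 3, 7] / [2, 6] / [4] / [5];  common shape = (3, 2, 1, 1)

Row-insert the values π_1, π_2, … into P one at a time, bumping the leftmost entry strictly greater than the inserted value down to the next row. The recording tableau Q records, in position (i, j), the step at which that cell was added to P.
  Insert 6 (step 1): P = [6];  Q = [1]
  Insert 4 (step 2): P = [4] / [6];  Q = [1] / [2]
  Insert 7 (step 3): P = [4, 7] / [6];  Q = [1, 3] / [2]
  Insert 3 (step 4): P = [3, 7] / [4] / [6];  Q = [1, 3] / [2] / [4]
  Insert 1 (step 5): P = [1, 7] / [3] / [4] / [6];  Q = [1, 3] / [2] / [4] / [5]
  Insert 2 (step 6): P = [1, 2] / [3, 7] / [4] / [6];  Q = [1, 3] / [2, 6] / [4] / [5]
  Insert 5 (step 7): P = [1, 2, 5] / [3, 7] / [4] / [6];  Q = [1, 3, 7] / [2, 6] / [4] / [5]
Final shape: (3, 2, 1, 1).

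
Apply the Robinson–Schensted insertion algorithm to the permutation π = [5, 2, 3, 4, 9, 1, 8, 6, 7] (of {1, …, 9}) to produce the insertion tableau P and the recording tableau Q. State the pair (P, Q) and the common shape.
P = [1, 3, 4, 6, 7] / [2, 8] / [5, 9];  Q = [1, 3, 4, 5, 9] / [2, 7] / [6, 8];  common shape = (5, 2, 2)

Row-insert the values π_1, π_2, … into P one at a time, bumping the leftmost entry strictly greater than the inserted value down to the next row. The recording tableau Q records, in position (i, j), the step at which that cell was added to P.
  Insert 5 (step 1): P = [5];  Q = [1]
  Insert 2 (step 2): P = [2] / [5];  Q = [1] / [2]
  Insert 3 (step 3): P = [2, 3] / [5];  Q = [1, 3] / [2]
  Insert 4 (step 4): P = [2, 3, 4] / [5];  Q = [1, 3, 4] / [2]
  Insert 9 (step 5): P = [2, 3, 4, 9] / [5];  Q = [1, 3, 4, 5] / [2]
  Insert 1 (step 6): P = [1, 3, 4, 9] / [2] / [5];  Q = [1, 3, 4, 5] / [2] / [6]
  Insert 8 (step 7): P = [1, 3, 4, 8] / [2, 9] / [5];  Q = [1, 3, 4, 5] / [2, 7] / [6]
  Insert 6 (step 8): P = [1, 3, 4, 6] / [2, 8] / [5, 9];  Q = [1, 3, 4, 5] / [2, 7] / [6, 8]
  Insert 7 (step 9): P = [1, 3, 4, 6, 7] / [2, 8] / [5, 9];  Q = [1, 3, 4, 5, 9] / [2, 7] / [6, 8]
Final shape: (5, 2, 2).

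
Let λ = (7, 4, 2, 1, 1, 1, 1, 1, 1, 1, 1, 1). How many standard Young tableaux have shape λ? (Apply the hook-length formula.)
# SYT of shape (7, 4, 2, 1, 1, 1, 1, 1, 1, 1, 1, 1) = 96996900

Hook-length formula: f^λ = n! / Π hook(c), product over all cells c of the Young diagram. For λ = (7, 4, 2, 1, 1, 1, 1, 1, 1, 1, 1, 1), n = 22 boxes. Hook lengths by row (left-to-right, top-to-bottom): [18, 8, 6, 5, 3, 2, 1]; [14, 4, 2, 1]; [11, 1]; [9]; [8]; [7]; [6]; [5]; [4]; [3]; [2]; [1]. Product of hooks = 11588006707200. So f^λ = 22! / 11588006707200 = 1124000727777607680000 / 11588006707200 = 96996900.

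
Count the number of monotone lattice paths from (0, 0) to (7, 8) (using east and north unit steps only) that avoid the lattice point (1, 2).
Number of paths = 3663

Total paths from (0, 0) to (7, 8): C(15, 7) = 6435. Paths through (1, 2): (paths (0, 0) → (1, 2)) × (paths (1, 2) → (7, 8)) = C(3, 1) · C(12, 6) = 3 · 924 = 2772. Avoidance count = 6435 − 2772 = 3663.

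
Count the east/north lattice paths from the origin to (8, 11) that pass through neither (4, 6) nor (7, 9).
Number of paths = 27402

Inclusion–exclusion. Total paths: C(19, 8) = 75582. Through P₁: C(10, 4)·C(9, 4) = 26460. Through P₂: C(16, 7)·C(3, 1) = 34320. Since P₁ is strictly southwest of P₂, a monotone path through both must visit P₁ then P₂; paths through both = C(10, 4)·C(6, 3)·C(3, 1) = 12600. Avoid both = 75582 − 26460 − 34320 + 12600 = 27402.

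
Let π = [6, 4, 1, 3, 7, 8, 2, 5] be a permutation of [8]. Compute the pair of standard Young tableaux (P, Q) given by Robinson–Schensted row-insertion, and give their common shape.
P = [1, 2, 5, 8] / [3, 7] / [4] / [6];  Q = [1, 4, 5, 6] / [2, 8] / [3] / [7];  common shape = (4, 2, 1, 1)

Row-insert the values π_1, π_2, … into P one at a time, bumping the leftmost entry strictly greater than the inserted value down to the next row. The recording tableau Q records, in position (i, j), the step at which that cell was added to P.
  Insert 6 (step 1): P = [6];  Q = [1]
  Insert 4 (step 2): P = [4] / [6];  Q = [1] / [2]
  Insert 1 (step 3): P = [1] / [4] / [6];  Q = [1] / [2] / [3]
  Insert 3 (step 4): P = [1, 3] / [4] / [6];  Q = [1, 4] / [2] / [3]
  Insert 7 (step 5): P = [1, 3, 7] / [4] / [6];  Q = [1, 4, 5] / [2] / [3]
  Insert 8 (step 6): P = [1, 3, 7, 8] / [4] / [6];  Q = [1, 4, 5, 6] / [2] / [3]
  Insert 2 (step 7): P = [1, 2, 7, 8] / [3] / [4] / [6];  Q = [1, 4, 5, 6] / [2] / [3] / [7]
  Insert 5 (step 8): P = [1, 2, 5, 8] / [3, 7] / [4] / [6];  Q = [1, 4, 5, 6] / [2, 8] / [3] / [7]
Final shape: (4, 2, 1, 1).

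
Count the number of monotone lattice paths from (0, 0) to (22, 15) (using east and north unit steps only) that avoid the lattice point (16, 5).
Number of paths = 9201244968

Total paths from (0, 0) to (22, 15): C(37, 22) = 9364199760. Paths through (16, 5): (paths (0, 0) → (16, 5)) × (paths (16, 5) → (22, 15)) = C(21, 16) · C(16, 6) = 20349 · 8008 = 162954792. Avoidance count = 9364199760 − 162954792 = 9201244968.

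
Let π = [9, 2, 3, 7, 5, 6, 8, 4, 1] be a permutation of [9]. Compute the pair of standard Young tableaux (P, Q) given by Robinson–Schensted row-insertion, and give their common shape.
P = [1, 3, 4, 6, 8] / [2] / [5] / [7] / [9];  Q = [1, 3, 4, 6, 7] / [2] / [5] / [8] / [9];  common shape = (5, 1, 1, 1, 1)

Row-insert the values π_1, π_2, … into P one at a time, bumping the leftmost entry strictly greater than the inserted value down to the next row. The recording tableau Q records, in position (i, j), the step at which that cell was added to P.
  Insert 9 (step 1): P = [9];  Q = [1]
  Insert 2 (step 2): P = [2] / [9];  Q = [1] / [2]
  Insert 3 (step 3): P = [2, 3] / [9];  Q = [1, 3] / [2]
  Insert 7 (step 4): P = [2, 3, 7] / [9];  Q = [1, 3, 4] / [2]
  Insert 5 (step 5): P = [2, 3, 5] / [7] / [9];  Q = [1, 3, 4] / [2] / [5]
  Insert 6 (step 6): P = [2, 3, 5, 6] / [7] / [9];  Q = [1, 3, 4, 6] / [2] / [5]
  Insert 8 (step 7): P = [2, 3, 5, 6, 8] / [7] / [9];  Q = [1, 3, 4, 6, 7] / [2] / [5]
  Insert 4 (step 8): P = [2, 3, 4, 6, 8] / [5] / [7] / [9];  Q = [1, 3, 4, 6, 7] / [2] / [5] / [8]
  Insert 1 (step 9): P = [1, 3, 4, 6, 8] / [2] / [5] / [7] / [9];  Q = [1, 3, 4, 6, 7] / [2] / [5] / [8] / [9]
Final shape: (5, 1, 1, 1, 1).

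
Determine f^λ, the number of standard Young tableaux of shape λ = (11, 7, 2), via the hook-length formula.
# SYT of shape (11, 7, 2) = 1598850

Hook-length formula: f^λ = n! / Π hook(c), product over all cells c of the Young diagram. For λ = (11, 7, 2), n = 20 boxes. Hook lengths by row (left-to-right, top-to-bottom): [13, 12, 10, 9, 8, 7, 6, 4, 3, 2, 1]; [8, 7, 5, 4, 3, 2, 1]; [2, 1]. Product of hooks = 1521657446400. So f^λ = 20! / 1521657446400 = 2432902008176640000 / 1521657446400 = 1598850.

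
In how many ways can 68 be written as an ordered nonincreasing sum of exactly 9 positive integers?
p(68, 9 parts) = 120092

Partitions of n into exactly k parts are in bijection with partitions of n − k into at most k parts (subtract 1 from each part). So p(68, exactly 9) = p(59, parts ≤ 9). Computing via the recurrence p(m, j) = p(m, j−1) + p(m−j, j) gives 120092.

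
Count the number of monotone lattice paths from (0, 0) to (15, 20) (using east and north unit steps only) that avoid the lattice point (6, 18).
Number of paths = 3240540380

Total paths from (0, 0) to (15, 20): C(35, 15) = 3247943160. Paths through (6, 18): (paths (0, 0) → (6, 18)) × (paths (6, 18) → (15, 20)) = C(24, 6) · C(11, 9) = 134596 · 55 = 7402780. Avoidance count = 3247943160 − 7402780 = 3240540380.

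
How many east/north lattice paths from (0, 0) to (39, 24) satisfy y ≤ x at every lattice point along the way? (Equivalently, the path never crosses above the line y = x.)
Number of paths = 62662276367416530

By the reflection principle (André's argument), the number of monotone paths to (39, 24) with n ≤ m that never go above y = x is C(63, 39) − C(63, 40) = 156655690918541325 − 93993414551124795 = 62662276367416530.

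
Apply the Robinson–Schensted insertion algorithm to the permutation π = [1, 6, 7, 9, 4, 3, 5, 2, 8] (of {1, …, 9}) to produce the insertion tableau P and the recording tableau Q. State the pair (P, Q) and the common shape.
P = [1, 2, 5, 8] / [3, 7, 9] / [4] / [6];  Q = [1, 2, 3, 4] / [5, 7, 9] / [6] / [8];  common shape = (4, 3, 1, 1)

Row-insert the values π_1, π_2, … into P one at a time, bumping the leftmost entry strictly greater than the inserted value down to the next row. The recording tableau Q records, in position (i, j), the step at which that cell was added to P.
  Insert 1 (step 1): P = [1];  Q = [1]
  Insert 6 (step 2): P = [1, 6];  Q = [1, 2]
  Insert 7 (step 3): P = [1, 6, 7];  Q = [1, 2, 3]
  Insert 9 (step 4): P = [1, 6, 7, 9];  Q = [1, 2, 3, 4]
  Insert 4 (step 5): P = [1, 4, 7, 9] / [6];  Q = [1, 2, 3, 4] / [5]
  Insert 3 (step 6): P = [1, 3, 7, 9] / [4] / [6];  Q = [1, 2, 3, 4] / [5] / [6]
  Insert 5 (step 7): P = [1, 3, 5, 9] / [4, 7] / [6];  Q = [1, 2, 3, 4] / [5, 7] / [6]
  Insert 2 (step 8): P = [1, 2, 5, 9] / [3, 7] / [4] / [6];  Q = [1, 2, 3, 4] / [5, 7] / [6] / [8]
  Insert 8 (step 9): P = [1, 2, 5, 8] / [3, 7, 9] / [4] / [6];  Q = [1, 2, 3, 4] / [5, 7, 9] / [6] / [8]
Final shape: (4, 3, 1, 1).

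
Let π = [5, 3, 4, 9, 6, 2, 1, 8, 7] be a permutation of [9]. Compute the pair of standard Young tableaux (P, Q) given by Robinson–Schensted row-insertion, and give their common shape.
P = [1, 4, 6, 7] / [2, 8] / [3, 9] / [5];  Q = [1, 3, 4, 8] / [2, 5] / [6, 9] / [7];  common shape = (4, 2, 2, 1)

Row-insert the values π_1, π_2, … into P one at a time, bumping the leftmost entry strictly greater than the inserted value down to the next row. The recording tableau Q records, in position (i, j), the step at which that cell was added to P.
  Insert 5 (step 1): P = [5];  Q = [1]
  Insert 3 (step 2): P = [3] / [5];  Q = [1] / [2]
  Insert 4 (step 3): P = [3, 4] / [5];  Q = [1, 3] / [2]
  Insert 9 (step 4): P = [3, 4, 9] / [5];  Q = [1, 3, 4] / [2]
  Insert 6 (step 5): P = [3, 4, 6] / [5, 9];  Q = [1, 3, 4] / [2, 5]
  Insert 2 (step 6): P = [2, 4, 6] / [3, 9] / [5];  Q = [1, 3, 4] / [2, 5] / [6]
  Insert 1 (step 7): P = [1, 4, 6] / [2, 9] / [3] / [5];  Q = [1, 3, 4] / [2, 5] / [6] / [7]
  Insert 8 (step 8): P = [1, 4, 6, 8] / [2, 9] / [3] / [5];  Q = [1, 3, 4, 8] / [2, 5] / [6] / [7]
  Insert 7 (step 9): P = [1, 4, 6, 7] / [2, 8] / [3, 9] / [5];  Q = [1, 3, 4, 8] / [2, 5] / [6, 9] / [7]
Final shape: (4, 2, 2, 1).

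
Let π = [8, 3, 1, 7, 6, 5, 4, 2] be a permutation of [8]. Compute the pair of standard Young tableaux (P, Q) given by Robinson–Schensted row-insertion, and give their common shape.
P = [1, 2] / [3, 4] / [5] / [6] / [7] / [8];  Q = [1, 4] / [2, 5] / [3] / [6] / [7] / [8];  common shape = (2, 2, 1, 1, 1, 1)

Row-insert the values π_1, π_2, … into P one at a time, bumping the leftmost entry strictly greater than the inserted value down to the next row. The recording tableau Q records, in position (i, j), the step at which that cell was added to P.
  Insert 8 (step 1): P = [8];  Q = [1]
  Insert 3 (step 2): P = [3] / [8];  Q = [1] / [2]
  Insert 1 (step 3): P = [1] / [3] / [8];  Q = [1] / [2] / [3]
  Insert 7 (step 4): P = [1, 7] / [3] / [8];  Q = [1, 4] / [2] / [3]
  Insert 6 (step 5): P = [1, 6] / [3, 7] / [8];  Q = [1, 4] / [2, 5] / [3]
  Insert 5 (step 6): P = [1, 5] / [3, 6] / [7] / [8];  Q = [1, 4] / [2, 5] / [3] / [6]
  Insert 4 (step 7): P = [1, 4] / [3, 5] / [6] / [7] / [8];  Q = [1, 4] / [2, 5] / [3] / [6] / [7]
  Insert 2 (step 8): P = [1, 2] / [3, 4] / [5] / [6] / [7] / [8];  Q = [1, 4] / [2, 5] / [3] / [6] / [7] / [8]
Final shape: (2, 2, 1, 1, 1, 1).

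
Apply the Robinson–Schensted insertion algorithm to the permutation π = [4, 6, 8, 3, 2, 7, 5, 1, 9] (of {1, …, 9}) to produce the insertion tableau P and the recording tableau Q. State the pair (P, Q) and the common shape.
P = [1, 5, 7, 9] / [2, 6] / [3, 8] / [4];  Q = [1, 2, 3, 9] / [4, 6] / [5, 7] / [8];  common shape = (4, 2, 2, 1)

Row-insert the values π_1, π_2, … into P one at a time, bumping the leftmost entry strictly greater than the inserted value down to the next row. The recording tableau Q records, in position (i, j), the step at which that cell was added to P.
  Insert 4 (step 1): P = [4];  Q = [1]
  Insert 6 (step 2): P = [4, 6];  Q = [1, 2]
  Insert 8 (step 3): P = [4, 6, 8];  Q = [1, 2, 3]
  Insert 3 (step 4): P = [3, 6, 8] / [4];  Q = [1, 2, 3] / [4]
  Insert 2 (step 5): P = [2, 6, 8] / [3] / [4];  Q = [1, 2, 3] / [4] / [5]
  Insert 7 (step 6): P = [2, 6, 7] / [3, 8] / [4];  Q = [1, 2, 3] / [4, 6] / [5]
  Insert 5 (step 7): P = [2, 5, 7] / [3, 6] / [4, 8];  Q = [1, 2, 3] / [4, 6] / [5, 7]
  Insert 1 (step 8): P = [1, 5, 7] / [2, 6] / [3, 8] / [4];  Q = [1, 2, 3] / [4, 6] / [5, 7] / [8]
  Insert 9 (step 9): P = [1, 5, 7, 9] / [2, 6] / [3, 8] / [4];  Q = [1, 2, 3, 9] / [4, 6] / [5, 7] / [8]
Final shape: (4, 2, 2, 1).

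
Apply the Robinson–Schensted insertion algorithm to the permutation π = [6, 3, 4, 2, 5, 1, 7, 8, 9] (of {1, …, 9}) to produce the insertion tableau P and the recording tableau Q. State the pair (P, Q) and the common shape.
P = [1, 4, 5, 7, 8, 9] / [2] / [3] / [6];  Q = [1, 3, 5, 7, 8, 9] / [2] / [4] / [6];  common shape = (6, 1, 1, 1)

Row-insert the values π_1, π_2, … into P one at a time, bumping the leftmost entry strictly greater than the inserted value down to the next row. The recording tableau Q records, in position (i, j), the step at which that cell was added to P.
  Insert 6 (step 1): P = [6];  Q = [1]
  Insert 3 (step 2): P = [3] / [6];  Q = [1] / [2]
  Insert 4 (step 3): P = [3, 4] / [6];  Q = [1, 3] / [2]
  Insert 2 (step 4): P = [2, 4] / [3] / [6];  Q = [1, 3] / [2] / [4]
  Insert 5 (step 5): P = [2, 4, 5] / [3] / [6];  Q = [1, 3, 5] / [2] / [4]
  Insert 1 (step 6): P = [1, 4, 5] / [2] / [3] / [6];  Q = [1, 3, 5] / [2] / [4] / [6]
  Insert 7 (step 7): P = [1, 4, 5, 7] / [2] / [3] / [6];  Q = [1, 3, 5, 7] / [2] / [4] / [6]
  Insert 8 (step 8): P = [1, 4, 5, 7, 8] / [2] / [3] / [6];  Q = [1, 3, 5, 7, 8] / [2] / [4] / [6]
  Insert 9 (step 9): P = [1, 4, 5, 7, 8, 9] / [2] / [3] / [6];  Q = [1, 3, 5, 7, 8, 9] / [2] / [4] / [6]
Final shape: (6, 1, 1, 1).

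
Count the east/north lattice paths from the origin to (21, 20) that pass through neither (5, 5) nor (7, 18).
Number of paths = 193338299280

Inclusion–exclusion. Total paths: C(41, 21) = 269128937220. Through P₁: C(10, 5)·C(31, 16) = 75736129140. Through P₂: C(25, 7)·C(16, 14) = 57684000. Since P₁ is strictly southwest of P₂, a monotone path through both must visit P₁ then P₂; paths through both = C(10, 5)·C(15, 2)·C(16, 14) = 3175200. Avoid both = 269128937220 − 75736129140 − 57684000 + 3175200 = 193338299280.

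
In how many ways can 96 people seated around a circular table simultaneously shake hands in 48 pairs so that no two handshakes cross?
C_48 = 131327898242169365477991900

These noncrossing handshakes are counted by the Catalan number C_n = (1/(n + 1)) · C(2n, n). For n = 48: C_48 = (1/49) · C(96, 48) = 6435067013866298908421603100/49 = 131327898242169365477991900.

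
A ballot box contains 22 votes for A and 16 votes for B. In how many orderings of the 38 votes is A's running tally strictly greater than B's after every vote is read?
Strict-lead orderings = 3511574910

Total orderings of the 38 votes with 22 for A: C(38, 22) = 22239974430. By the Bertrand ballot formula (Cycle Lemma / reflection principle), the number of orderings in which A is strictly ahead of B throughout is (p − q)/(p + q) · C(p + q, p) = (22 − 16)/(22 + 16) · 22239974430 = 3511574910.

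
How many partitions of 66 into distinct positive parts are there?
q(66) = 20132

A partition into distinct parts is a strictly decreasing sequence summing to n. The recurrence d(n, m) = d(n, m−1) + d(n−m, m−1) (use part m at most once) with q(n) = d(n, n) gives q(66) = 20132. (Euler's theorem: # distinct-part partitions = # odd-part partitions.)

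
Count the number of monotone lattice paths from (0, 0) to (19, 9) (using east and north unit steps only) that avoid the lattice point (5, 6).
Number of paths = 6592740

Total paths from (0, 0) to (19, 9): C(28, 19) = 6906900. Paths through (5, 6): (paths (0, 0) → (5, 6)) × (paths (5, 6) → (19, 9)) = C(11, 5) · C(17, 14) = 462 · 680 = 314160. Avoidance count = 6906900 − 314160 = 6592740.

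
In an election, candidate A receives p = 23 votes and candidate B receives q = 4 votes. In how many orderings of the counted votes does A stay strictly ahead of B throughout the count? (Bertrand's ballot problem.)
Strict-lead orderings = 12350

Total orderings of the 27 votes with 23 for A: C(27, 23) = 17550. By the Bertrand ballot formula (Cycle Lemma / reflection principle), the number of orderings in which A is strictly ahead of B throughout is (p − q)/(p + q) · C(p + q, p) = (23 − 4)/(23 + 4) · 17550 = 12350.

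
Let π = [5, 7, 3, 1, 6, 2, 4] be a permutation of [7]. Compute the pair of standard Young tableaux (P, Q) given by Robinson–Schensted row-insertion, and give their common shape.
P = [1, 2, 4] / [3, 6] / [5, 7];  Q = [1, 2, 7] / [3, 5] / [4, 6];  common shape = (3, 2, 2)

Row-insert the values π_1, π_2, … into P one at a time, bumping the leftmost entry strictly greater than the inserted value down to the next row. The recording tableau Q records, in position (i, j), the step at which that cell was added to P.
  Insert 5 (step 1): P = [5];  Q = [1]
  Insert 7 (step 2): P = [5, 7];  Q = [1, 2]
  Insert 3 (step 3): P = [3, 7] / [5];  Q = [1, 2] / [3]
  Insert 1 (step 4): P = [1, 7] / [3] / [5];  Q = [1, 2] / [3] / [4]
  Insert 6 (step 5): P = [1, 6] / [3, 7] / [5];  Q = [1, 2] / [3, 5] / [4]
  Insert 2 (step 6): P = [1, 2] / [3, 6] / [5, 7];  Q = [1, 2] / [3, 5] / [4, 6]
  Insert 4 (step 7): P = [1, 2, 4] / [3, 6] / [5, 7];  Q = [1, 2, 7] / [3, 5] / [4, 6]
Final shape: (3, 2, 2).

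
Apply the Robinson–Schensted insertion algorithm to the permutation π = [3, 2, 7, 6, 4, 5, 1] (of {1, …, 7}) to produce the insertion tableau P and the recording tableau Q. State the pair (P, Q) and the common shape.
P = [1, 4, 5] / [2, 6] / [3] / [7];  Q = [1, 3, 6] / [2, 4] / [5] / [7];  common shape = (3, 2, 1, 1)

Row-insert the values π_1, π_2, … into P one at a time, bumping the leftmost entry strictly greater than the inserted value down to the next row. The recording tableau Q records, in position (i, j), the step at which that cell was added to P.
  Insert 3 (step 1): P = [3];  Q = [1]
  Insert 2 (step 2): P = [2] / [3];  Q = [1] / [2]
  Insert 7 (step 3): P = [2, 7] / [3];  Q = [1, 3] / [2]
  Insert 6 (step 4): P = [2, 6] / [3, 7];  Q = [1, 3] / [2, 4]
  Insert 4 (step 5): P = [2, 4] / [3, 6] / [7];  Q = [1, 3] / [2, 4] / [5]
  Insert 5 (step 6): P = [2, 4, 5] / [3, 6] / [7];  Q = [1, 3, 6] / [2, 4] / [5]
  Insert 1 (step 7): P = [1, 4, 5] / [2, 6] / [3] / [7];  Q = [1, 3, 6] / [2, 4] / [5] / [7]
Final shape: (3, 2, 1, 1).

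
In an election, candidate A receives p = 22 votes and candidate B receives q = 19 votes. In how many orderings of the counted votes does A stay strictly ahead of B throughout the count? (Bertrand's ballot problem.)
Strict-lead orderings = 17902146600

Total orderings of the 41 votes with 22 for A: C(41, 22) = 244662670200. By the Bertrand ballot formula (Cycle Lemma / reflection principle), the number of orderings in which A is strictly ahead of B throughout is (p − q)/(p + q) · C(p + q, p) = (22 − 19)/(22 + 19) · 244662670200 = 17902146600.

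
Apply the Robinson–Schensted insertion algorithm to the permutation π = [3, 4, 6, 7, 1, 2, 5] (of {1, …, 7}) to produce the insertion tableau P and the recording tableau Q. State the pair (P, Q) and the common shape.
P = [1, 2, 5, 7] / [3, 4, 6];  Q = [1, 2, 3, 4] / [5, 6, 7];  common shape = (4, 3)

Row-insert the values π_1, π_2, … into P one at a time, bumping the leftmost entry strictly greater than the inserted value down to the next row. The recording tableau Q records, in position (i, j), the step at which that cell was added to P.
  Insert 3 (step 1): P = [3];  Q = [1]
  Insert 4 (step 2): P = [3, 4];  Q = [1, 2]
  Insert 6 (step 3): P = [3, 4, 6];  Q = [1, 2, 3]
  Insert 7 (step 4): P = [3, 4, 6, 7];  Q = [1, 2, 3, 4]
  Insert 1 (step 5): P = [1, 4, 6, 7] / [3];  Q = [1, 2, 3, 4] / [5]
  Insert 2 (step 6): P = [1, 2, 6, 7] / [3, 4];  Q = [1, 2, 3, 4] / [5, 6]
  Insert 5 (step 7): P = [1, 2, 5, 7] / [3, 4, 6];  Q = [1, 2, 3, 4] / [5, 6, 7]
Final shape: (4, 3).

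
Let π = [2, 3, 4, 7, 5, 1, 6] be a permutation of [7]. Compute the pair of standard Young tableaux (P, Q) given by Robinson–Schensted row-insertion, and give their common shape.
P = [1, 3, 4, 5, 6] / [2] / [7];  Q = [1, 2, 3, 4, 7] / [5] / [6];  common shape = (5, 1, 1)

Row-insert the values π_1, π_2, … into P one at a time, bumping the leftmost entry strictly greater than the inserted value down to the next row. The recording tableau Q records, in position (i, j), the step at which that cell was added to P.
  Insert 2 (step 1): P = [2];  Q = [1]
  Insert 3 (step 2): P = [2, 3];  Q = [1, 2]
  Insert 4 (step 3): P = [2, 3, 4];  Q = [1, 2, 3]
  Insert 7 (step 4): P = [2, 3, 4, 7];  Q = [1, 2, 3, 4]
  Insert 5 (step 5): P = [2, 3, 4, 5] / [7];  Q = [1, 2, 3, 4] / [5]
  Insert 1 (step 6): P = [1, 3, 4, 5] / [2] / [7];  Q = [1, 2, 3, 4] / [5] / [6]
  Insert 6 (step 7): P = [1, 3, 4, 5, 6] / [2] / [7];  Q = [1, 2, 3, 4, 7] / [5] / [6]
Final shape: (5, 1, 1).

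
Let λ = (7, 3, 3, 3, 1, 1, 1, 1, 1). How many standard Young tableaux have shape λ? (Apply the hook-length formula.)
# SYT of shape (7, 3, 3, 3, 1, 1, 1, 1, 1) = 158428270

Hook-length formula: f^λ = n! / Π hook(c), product over all cells c of the Young diagram. For λ = (7, 3, 3, 3, 1, 1, 1, 1, 1), n = 21 boxes. Hook lengths by row (left-to-right, top-to-bottom): [15, 9, 8, 4, 3, 2, 1]; [10, 4, 3]; [9, 3, 2]; [8, 2, 1]; [5]; [4]; [3]; [2]; [1]. Product of hooks = 322486272000. So f^λ = 21! / 322486272000 = 51090942171709440000 / 322486272000 = 158428270.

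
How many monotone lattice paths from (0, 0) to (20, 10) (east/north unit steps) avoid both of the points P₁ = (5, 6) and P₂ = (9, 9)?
Number of paths = 27864903

Inclusion–exclusion. Total paths: C(30, 20) = 30045015. Through P₁: C(11, 5)·C(19, 15) = 1790712. Through P₂: C(18, 9)·C(12, 11) = 583440. Since P₁ is strictly southwest of P₂, a monotone path through both must visit P₁ then P₂; paths through both = C(11, 5)·C(7, 4)·C(12, 11) = 194040. Avoid both = 30045015 − 1790712 − 583440 + 194040 = 27864903.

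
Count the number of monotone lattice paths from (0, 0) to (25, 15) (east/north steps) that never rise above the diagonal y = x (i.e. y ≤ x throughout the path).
Number of paths = 17018415216

By the reflection principle (André's argument), the number of monotone paths to (25, 15) with n ≤ m that never go above y = x is C(40, 25) − C(40, 26) = 40225345056 − 23206929840 = 17018415216.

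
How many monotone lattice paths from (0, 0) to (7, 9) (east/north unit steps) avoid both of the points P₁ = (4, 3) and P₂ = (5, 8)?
Number of paths = 5269

Inclusion–exclusion. Total paths: C(16, 7) = 11440. Through P₁: C(7, 4)·C(9, 3) = 2940. Through P₂: C(13, 5)·C(3, 2) = 3861. Since P₁ is strictly southwest of P₂, a monotone path through both must visit P₁ then P₂; paths through both = C(7, 4)·C(6, 1)·C(3, 2) = 630. Avoid both = 11440 − 2940 − 3861 + 630 = 5269.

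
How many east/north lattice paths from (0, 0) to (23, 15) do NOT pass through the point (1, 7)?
Number of paths = 15424463160

Total paths from (0, 0) to (23, 15): C(38, 23) = 15471286560. Paths through (1, 7): (paths (0, 0) → (1, 7)) × (paths (1, 7) → (23, 15)) = C(8, 1) · C(30, 22) = 8 · 5852925 = 46823400. Avoidance count = 15471286560 − 46823400 = 15424463160.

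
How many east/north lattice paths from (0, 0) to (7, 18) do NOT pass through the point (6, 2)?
Number of paths = 480224

Total paths from (0, 0) to (7, 18): C(25, 7) = 480700. Paths through (6, 2): (paths (0, 0) → (6, 2)) × (paths (6, 2) → (7, 18)) = C(8, 6) · C(17, 1) = 28 · 17 = 476. Avoidance count = 480700 − 476 = 480224.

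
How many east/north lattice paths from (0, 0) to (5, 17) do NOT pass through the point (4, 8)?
Number of paths = 21384

Total paths from (0, 0) to (5, 17): C(22, 5) = 26334. Paths through (4, 8): (paths (0, 0) → (4, 8)) × (paths (4, 8) → (5, 17)) = C(12, 4) · C(10, 1) = 495 · 10 = 4950. Avoidance count = 26334 − 4950 = 21384.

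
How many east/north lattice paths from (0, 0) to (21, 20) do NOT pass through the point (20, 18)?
Number of paths = 168394935390

Total paths from (0, 0) to (21, 20): C(41, 21) = 269128937220. Paths through (20, 18): (paths (0, 0) → (20, 18)) × (paths (20, 18) → (21, 20)) = C(38, 20) · C(3, 1) = 33578000610 · 3 = 100734001830. Avoidance count = 269128937220 − 100734001830 = 168394935390.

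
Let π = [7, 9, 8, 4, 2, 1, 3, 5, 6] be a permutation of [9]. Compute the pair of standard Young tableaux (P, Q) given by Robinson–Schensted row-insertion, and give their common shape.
P = [1, 3, 5, 6] / [2, 8] / [4] / [7] / [9];  Q = [1, 2, 8, 9] / [3, 7] / [4] / [5] / [6];  common shape = (4, 2, 1, 1, 1)

Row-insert the values π_1, π_2, … into P one at a time, bumping the leftmost entry strictly greater than the inserted value down to the next row. The recording tableau Q records, in position (i, j), the step at which that cell was added to P.
  Insert 7 (step 1): P = [7];  Q = [1]
  Insert 9 (step 2): P = [7, 9];  Q = [1, 2]
  Insert 8 (step 3): P = [7, 8] / [9];  Q = [1, 2] / [3]
  Insert 4 (step 4): P = [4, 8] / [7] / [9];  Q = [1, 2] / [3] / [4]
  Insert 2 (step 5): P = [2, 8] / [4] / [7] / [9];  Q = [1, 2] / [3] / [4] / [5]
  Insert 1 (step 6): P = [1, 8] / [2] / [4] / [7] / [9];  Q = [1, 2] / [3] / [4] / [5] / [6]
  Insert 3 (step 7): P = [1, 3] / [2, 8] / [4] / [7] / [9];  Q = [1, 2] / [3, 7] / [4] / [5] / [6]
  Insert 5 (step 8): P = [1, 3, 5] / [2, 8] / [4] / [7] / [9];  Q = [1, 2, 8] / [3, 7] / [4] / [5] / [6]
  Insert 6 (step 9): P = [1, 3, 5, 6] / [2, 8] / [4] / [7] / [9];  Q = [1, 2, 8, 9] / [3, 7] / [4] / [5] / [6]
Final shape: (4, 2, 1, 1, 1).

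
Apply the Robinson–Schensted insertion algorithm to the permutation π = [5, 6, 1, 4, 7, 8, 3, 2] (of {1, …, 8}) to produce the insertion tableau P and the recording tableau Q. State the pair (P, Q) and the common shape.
P = [1, 2, 7, 8] / [3, 6] / [4] / [5];  Q = [1, 2, 5, 6] / [3, 4] / [7] / [8];  common shape = (4, 2, 1, 1)

Row-insert the values π_1, π_2, … into P one at a time, bumping the leftmost entry strictly greater than the inserted value down to the next row. The recording tableau Q records, in position (i, j), the step at which that cell was added to P.
  Insert 5 (step 1): P = [5];  Q = [1]
  Insert 6 (step 2): P = [5, 6];  Q = [1, 2]
  Insert 1 (step 3): P = [1, 6] / [5];  Q = [1, 2] / [3]
  Insert 4 (step 4): P = [1, 4] / [5, 6];  Q = [1, 2] / [3, 4]
  Insert 7 (step 5): P = [1, 4, 7] / [5, 6];  Q = [1, 2, 5] / [3, 4]
  Insert 8 (step 6): P = [1, 4, 7, 8] / [5, 6];  Q = [1, 2, 5, 6] / [3, 4]
  Insert 3 (step 7): P = [1, 3, 7, 8] / [4, 6] / [5];  Q = [1, 2, 5, 6] / [3, 4] / [7]
  Insert 2 (step 8): P = [1, 2, 7, 8] / [3, 6] / [4] / [5];  Q = [1, 2, 5, 6] / [3, 4] / [7] / [8]
Final shape: (4, 2, 1, 1).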